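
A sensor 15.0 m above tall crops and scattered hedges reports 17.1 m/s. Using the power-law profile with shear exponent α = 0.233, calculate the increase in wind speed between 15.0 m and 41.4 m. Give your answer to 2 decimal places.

Power law: V₂ = V₁ · (z₂/z₁)^α = 17.1 × (2.7600)^0.233 = 21.6635 m/s
ΔV = 21.6635 − 17.1 = 4.5635 m/s

4.56 m/s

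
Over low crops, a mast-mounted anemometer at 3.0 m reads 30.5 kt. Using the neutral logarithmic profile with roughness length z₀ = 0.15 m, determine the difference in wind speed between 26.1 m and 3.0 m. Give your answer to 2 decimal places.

22.03 kt

Log law: V₂ = V₁ · ln(z₂/z₀)/ln(z₁/z₀) = 30.5 × 5.1591/2.9957 = 52.5251 kt
ΔV = 52.5251 − 30.5 = 22.0251 kt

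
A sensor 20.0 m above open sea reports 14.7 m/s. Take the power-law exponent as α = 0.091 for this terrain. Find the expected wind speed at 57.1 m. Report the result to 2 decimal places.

Power-law profile: V₂ = V₁ · (z₂/z₁)^α
V₂ = 14.7 × (57.1/20.0)^0.091 = 14.7 × (2.8550)^0.091
    = 14.7 × 1.1002 = 16.1725 m/s

16.17 m/s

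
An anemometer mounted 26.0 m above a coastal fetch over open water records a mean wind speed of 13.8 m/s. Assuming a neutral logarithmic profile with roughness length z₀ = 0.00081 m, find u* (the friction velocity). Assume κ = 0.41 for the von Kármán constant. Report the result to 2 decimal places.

u* ≈ 0.55 m/s

Log law: V(z) = (u*/κ) · ln(z/z₀) ⇒ u* = κ · V / ln(z/z₀)
u* = 0.41 × 13.8 / ln(26.0/0.00081) = 0.41 × 13.8 / 10.3766
   = 5.6580 / 10.3766 = 0.5453 m/s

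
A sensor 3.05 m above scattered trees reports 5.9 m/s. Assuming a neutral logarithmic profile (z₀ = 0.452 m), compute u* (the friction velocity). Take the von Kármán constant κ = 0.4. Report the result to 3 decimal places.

Log law: V(z) = (u*/κ) · ln(z/z₀) ⇒ u* = κ · V / ln(z/z₀)
u* = 0.4 × 5.9 / ln(3.05/0.452) = 0.4 × 5.9 / 1.9092
   = 2.3600 / 1.9092 = 1.2361 m/s

u* ≈ 1.236 m/s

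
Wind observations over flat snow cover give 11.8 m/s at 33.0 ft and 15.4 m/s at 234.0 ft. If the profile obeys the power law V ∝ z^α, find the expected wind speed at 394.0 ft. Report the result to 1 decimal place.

16.5 m/s

First find α: α = ln(V₂/V₁)/ln(z₂/z₁) = ln(15.4/11.8)/ln(234.0/33.0) = 0.26627/1.95881 = 0.1359
Extrapolate from 234.0 ft to 394.0 ft: V₃ = 15.4 × (394.0/234.0)^0.1359 = 15.4 × 1.0734 = 16.5303 m/s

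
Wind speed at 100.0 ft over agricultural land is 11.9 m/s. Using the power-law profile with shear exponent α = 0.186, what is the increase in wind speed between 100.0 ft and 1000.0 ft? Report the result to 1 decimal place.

Power law: V₂ = V₁ · (z₂/z₁)^α = 11.9 × (10.0000)^0.186 = 18.2619 m/s
ΔV = 18.2619 − 11.9 = 6.3619 m/s

6.4 m/s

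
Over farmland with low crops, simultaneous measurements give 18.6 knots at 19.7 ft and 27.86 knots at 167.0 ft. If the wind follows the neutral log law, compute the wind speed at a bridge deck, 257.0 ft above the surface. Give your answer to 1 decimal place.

29.7 knots

Log law: V ∝ ln(z/z₀). From the pair, with r = V₁/V₂ = 0.66762,
ln z₀ = (ln z₁ − r·ln z₂)/(1 − r) = (2.9806 − 0.66762×5.1180)/0.33238 = -1.3126 → z₀ = 0.2691 ft
V₃ = V₁ · ln(z₃/z₀)/ln(z₁/z₀) = 18.6 × 6.8617/4.2932 = 29.7276 knots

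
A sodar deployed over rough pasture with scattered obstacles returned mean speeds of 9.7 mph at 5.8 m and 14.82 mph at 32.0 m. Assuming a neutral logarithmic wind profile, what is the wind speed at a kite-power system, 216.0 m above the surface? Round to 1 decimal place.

Log law: V ∝ ln(z/z₀). From the pair, with r = V₁/V₂ = 0.65452,
ln z₀ = (ln z₁ − r·ln z₂)/(1 − r) = (1.7579 − 0.65452×3.4657)/0.34548 = -1.4778 → z₀ = 0.2281 m
V₃ = V₁ · ln(z₃/z₀)/ln(z₁/z₀) = 9.7 × 6.8530/3.2356 = 20.5446 mph

20.5 mph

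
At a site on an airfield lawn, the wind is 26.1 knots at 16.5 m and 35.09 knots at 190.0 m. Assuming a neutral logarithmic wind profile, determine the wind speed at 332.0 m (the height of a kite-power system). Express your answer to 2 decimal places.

Log law: V ∝ ln(z/z₀). From the pair, with r = V₁/V₂ = 0.74380,
ln z₀ = (ln z₁ − r·ln z₂)/(1 − r) = (2.8034 − 0.74380×5.2470)/0.25620 = -4.2911 → z₀ = 0.01369 m
V₃ = V₁ · ln(z₃/z₀)/ln(z₁/z₀) = 26.1 × 10.0963/7.0945 = 37.1432 knots

37.14 knots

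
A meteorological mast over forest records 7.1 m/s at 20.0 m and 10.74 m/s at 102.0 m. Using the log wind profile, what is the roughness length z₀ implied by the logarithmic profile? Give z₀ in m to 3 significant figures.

Log law: V(z) ∝ ln(z/z₀). With r = V₁/V₂ = 7.1/10.74 = 0.66108,
r · ln(z₂/z₀) = ln(z₁/z₀) ⇒ ln z₀ = (ln z₁ − r·ln z₂)/(1 − r)
ln z₀ = (2.99573 − 0.66108×4.62497) / 0.33892 = -0.1822
z₀ = exp(-0.1822) = 0.8334 m

z₀ ≈ 0.833 m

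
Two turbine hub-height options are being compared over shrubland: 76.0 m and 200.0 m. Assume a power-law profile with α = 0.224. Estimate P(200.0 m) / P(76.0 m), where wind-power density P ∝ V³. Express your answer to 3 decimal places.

Speed ratio: V_B/V_A = (z_B/z_A)^α = (200.0/76.0)^0.224 = (2.6316)^0.224 = 1.24202
Power-density ratio: P_B/P_A = (V_B/V_A)³ = (1.24202)³ = 1.91596

1.916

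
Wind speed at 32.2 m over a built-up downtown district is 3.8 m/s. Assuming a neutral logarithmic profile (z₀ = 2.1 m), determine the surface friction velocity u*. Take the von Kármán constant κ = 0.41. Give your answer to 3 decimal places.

Log law: V(z) = (u*/κ) · ln(z/z₀) ⇒ u* = κ · V / ln(z/z₀)
u* = 0.41 × 3.8 / ln(32.2/2.1) = 0.41 × 3.8 / 2.7300
   = 1.5580 / 2.7300 = 0.5707 m/s

u* ≈ 0.571 m/s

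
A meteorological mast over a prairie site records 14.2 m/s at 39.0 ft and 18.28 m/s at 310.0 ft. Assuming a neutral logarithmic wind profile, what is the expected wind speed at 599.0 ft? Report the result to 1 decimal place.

Log law: V ∝ ln(z/z₀). From the pair, with r = V₁/V₂ = 0.77681,
ln z₀ = (ln z₁ − r·ln z₂)/(1 − r) = (3.6636 − 0.77681×5.7366)/0.22319 = -3.5513 → z₀ = 0.02869 ft
V₃ = V₁ · ln(z₃/z₀)/ln(z₁/z₀) = 14.2 × 9.9466/7.2149 = 19.5764 m/s

19.6 m/s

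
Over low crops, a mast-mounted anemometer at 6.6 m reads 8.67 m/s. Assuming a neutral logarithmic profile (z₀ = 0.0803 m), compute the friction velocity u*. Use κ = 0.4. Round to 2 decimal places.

Log law: V(z) = (u*/κ) · ln(z/z₀) ⇒ u* = κ · V / ln(z/z₀)
u* = 0.4 × 8.67 / ln(6.6/0.0803) = 0.4 × 8.67 / 4.4091
   = 3.4680 / 4.4091 = 0.7866 m/s

u* ≈ 0.79 m/s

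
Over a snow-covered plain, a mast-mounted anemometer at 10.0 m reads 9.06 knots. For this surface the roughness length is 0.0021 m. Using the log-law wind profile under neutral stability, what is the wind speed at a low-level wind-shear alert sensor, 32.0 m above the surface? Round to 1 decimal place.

Log law: V(z) ∝ ln(z/z₀), so V₂/V₁ = ln(z₂/z₀) / ln(z₁/z₀).
ln(32.0/0.0021) = 9.6316, ln(10.0/0.0021) = 8.4684
V₂ = 9.06 × 9.6316/8.4684 = 9.06 × 1.1374 = 10.3044 knots

10.3 knots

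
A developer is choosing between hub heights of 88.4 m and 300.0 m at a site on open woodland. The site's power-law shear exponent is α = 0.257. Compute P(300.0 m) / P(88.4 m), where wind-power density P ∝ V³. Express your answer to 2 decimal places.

2.57

Speed ratio: V_B/V_A = (z_B/z_A)^α = (300.0/88.4)^0.257 = (3.3937)^0.257 = 1.36893
Power-density ratio: P_B/P_A = (V_B/V_A)³ = (1.36893)³ = 2.56535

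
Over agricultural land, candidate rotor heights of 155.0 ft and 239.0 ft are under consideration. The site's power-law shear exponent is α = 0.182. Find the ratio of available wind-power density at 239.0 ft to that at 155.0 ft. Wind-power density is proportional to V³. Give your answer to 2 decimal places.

1.27

Speed ratio: V_B/V_A = (z_B/z_A)^α = (239.0/155.0)^0.182 = (1.5419)^0.182 = 1.08200
Power-density ratio: P_B/P_A = (V_B/V_A)³ = (1.08200)³ = 1.26673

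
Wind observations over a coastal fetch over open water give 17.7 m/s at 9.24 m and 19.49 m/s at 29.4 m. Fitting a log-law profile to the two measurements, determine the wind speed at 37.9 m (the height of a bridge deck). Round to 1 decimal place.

19.9 m/s

Log law: V ∝ ln(z/z₀). From the pair, with r = V₁/V₂ = 0.90816,
ln z₀ = (ln z₁ − r·ln z₂)/(1 − r) = (2.2235 − 0.90816×3.3810)/0.09184 = -9.2217 → z₀ = 0.00009887 m
V₃ = V₁ · ln(z₃/z₀)/ln(z₁/z₀) = 17.7 × 12.8566/11.4452 = 19.8827 m/s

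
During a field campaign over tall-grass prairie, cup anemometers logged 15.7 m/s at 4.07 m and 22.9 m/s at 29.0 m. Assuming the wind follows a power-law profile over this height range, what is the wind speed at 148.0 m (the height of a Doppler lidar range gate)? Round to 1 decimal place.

31.3 m/s

First find α: α = ln(V₂/V₁)/ln(z₂/z₁) = ln(22.9/15.7)/ln(29.0/4.07) = 0.37748/1.96365 = 0.1922
Extrapolate from 29.0 m to 148.0 m: V₃ = 22.9 × (148.0/29.0)^0.1922 = 22.9 × 1.3680 = 31.3263 m/s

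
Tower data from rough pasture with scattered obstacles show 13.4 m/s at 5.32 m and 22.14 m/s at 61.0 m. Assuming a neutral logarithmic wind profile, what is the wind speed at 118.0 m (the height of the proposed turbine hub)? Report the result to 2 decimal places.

Log law: V ∝ ln(z/z₀). From the pair, with r = V₁/V₂ = 0.60524,
ln z₀ = (ln z₁ − r·ln z₂)/(1 − r) = (1.6715 − 0.60524×4.1109)/0.39476 = -2.0686 → z₀ = 0.1264 m
V₃ = V₁ · ln(z₃/z₀)/ln(z₁/z₀) = 13.4 × 6.8393/3.7400 = 24.5040 m/s

24.50 m/s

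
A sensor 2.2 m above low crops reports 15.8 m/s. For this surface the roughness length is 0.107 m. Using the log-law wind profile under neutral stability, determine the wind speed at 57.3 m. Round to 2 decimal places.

Log law: V(z) ∝ ln(z/z₀), so V₂/V₁ = ln(z₂/z₀) / ln(z₁/z₀).
ln(57.3/0.107) = 6.2832, ln(2.2/0.107) = 3.0234
V₂ = 15.8 × 6.2832/3.0234 = 15.8 × 2.0782 = 32.8357 m/s

32.84 m/s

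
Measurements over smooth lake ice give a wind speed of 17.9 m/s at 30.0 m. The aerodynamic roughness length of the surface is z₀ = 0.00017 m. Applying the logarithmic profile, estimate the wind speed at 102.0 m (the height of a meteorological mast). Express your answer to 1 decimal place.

Log law: V(z) ∝ ln(z/z₀), so V₂/V₁ = ln(z₂/z₀) / ln(z₁/z₀).
ln(102.0/0.00017) = 13.3047, ln(30.0/0.00017) = 12.0809
V₂ = 17.9 × 13.3047/12.0809 = 17.9 × 1.1013 = 19.7132 m/s

19.7 m/s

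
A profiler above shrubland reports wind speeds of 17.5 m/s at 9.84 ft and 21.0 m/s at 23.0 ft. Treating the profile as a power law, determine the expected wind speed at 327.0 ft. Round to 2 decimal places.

37.13 m/s

First find α: α = ln(V₂/V₁)/ln(z₂/z₁) = ln(21.0/17.5)/ln(23.0/9.84) = 0.18232/0.84904 = 0.2147
Extrapolate from 23.0 ft to 327.0 ft: V₃ = 21.0 × (327.0/23.0)^0.2147 = 21.0 × 1.7683 = 37.1342 m/s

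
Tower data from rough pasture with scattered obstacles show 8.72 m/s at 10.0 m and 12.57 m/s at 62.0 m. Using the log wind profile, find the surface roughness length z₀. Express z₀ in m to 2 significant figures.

Log law: V(z) ∝ ln(z/z₀). With r = V₁/V₂ = 8.72/12.57 = 0.69372,
r · ln(z₂/z₀) = ln(z₁/z₀) ⇒ ln z₀ = (ln z₁ − r·ln z₂)/(1 − r)
ln z₀ = (2.30259 − 0.69372×4.12713) / 0.30628 = -1.8299
z₀ = exp(-1.8299) = 0.1604 m

z₀ ≈ 0.16 m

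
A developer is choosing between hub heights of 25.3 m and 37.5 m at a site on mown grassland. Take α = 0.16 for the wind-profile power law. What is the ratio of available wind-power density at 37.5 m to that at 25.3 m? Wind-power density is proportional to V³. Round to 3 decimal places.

1.208

Speed ratio: V_B/V_A = (z_B/z_A)^α = (37.5/25.3)^0.16 = (1.4822)^0.16 = 1.06499
Power-density ratio: P_B/P_A = (V_B/V_A)³ = (1.06499)³ = 1.20792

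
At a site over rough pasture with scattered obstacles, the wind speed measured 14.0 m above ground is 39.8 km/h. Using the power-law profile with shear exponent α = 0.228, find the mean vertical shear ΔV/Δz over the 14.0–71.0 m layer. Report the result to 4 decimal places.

Power law: V₂ = V₁ · (z₂/z₁)^α = 39.8 × (5.0714)^0.228 = 57.6306 km/h
ΔV/Δz = (57.6306 − 39.8)/(71.0 − 14.0) = 17.8306/57.0000 = 0.31282 km/h/m

0.3128 km/h/m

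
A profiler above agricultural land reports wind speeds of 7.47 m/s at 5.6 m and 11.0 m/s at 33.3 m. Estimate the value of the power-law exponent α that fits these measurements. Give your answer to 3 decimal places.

α ≈ 0.217

Power law: V₂/V₁ = (z₂/z₁)^α ⇒ α = ln(V₂/V₁) / ln(z₂/z₁)
α = ln(11.0/7.47) / ln(33.3/5.6) = ln(1.4726) / ln(5.9464)
  = 0.38700 / 1.78279 = 0.21708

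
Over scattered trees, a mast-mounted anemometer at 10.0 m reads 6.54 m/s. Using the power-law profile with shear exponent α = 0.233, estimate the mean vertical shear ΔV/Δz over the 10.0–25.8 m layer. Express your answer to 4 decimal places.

Power law: V₂ = V₁ · (z₂/z₁)^α = 6.54 × (2.5800)^0.233 = 8.1561 m/s
ΔV/Δz = (8.1561 − 6.54)/(25.8 − 10.0) = 1.6161/15.8000 = 0.10229 m/s/m

0.1023 m/s/m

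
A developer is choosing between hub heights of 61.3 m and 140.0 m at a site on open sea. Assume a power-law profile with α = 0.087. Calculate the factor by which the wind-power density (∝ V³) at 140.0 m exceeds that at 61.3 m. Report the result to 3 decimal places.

1.241

Speed ratio: V_B/V_A = (z_B/z_A)^α = (140.0/61.3)^0.087 = (2.2838)^0.087 = 1.07449
Power-density ratio: P_B/P_A = (V_B/V_A)³ = (1.07449)³ = 1.24054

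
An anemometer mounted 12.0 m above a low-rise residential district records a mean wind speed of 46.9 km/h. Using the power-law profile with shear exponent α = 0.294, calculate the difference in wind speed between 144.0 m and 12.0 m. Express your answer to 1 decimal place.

Power law: V₂ = V₁ · (z₂/z₁)^α = 46.9 × (12.0000)^0.294 = 97.3760 km/h
ΔV = 97.3760 − 46.9 = 50.4760 km/h

50.5 km/h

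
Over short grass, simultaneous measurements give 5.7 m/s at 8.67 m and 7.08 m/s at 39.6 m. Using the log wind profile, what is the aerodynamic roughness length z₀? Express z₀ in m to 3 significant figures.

z₀ ≈ 0.0163 m

Log law: V(z) ∝ ln(z/z₀). With r = V₁/V₂ = 5.7/7.08 = 0.80508,
r · ln(z₂/z₀) = ln(z₁/z₀) ⇒ ln z₀ = (ln z₁ − r·ln z₂)/(1 − r)
ln z₀ = (2.15987 − 0.80508×3.67883) / 0.19492 = -4.1141
z₀ = exp(-4.1141) = 0.01634 m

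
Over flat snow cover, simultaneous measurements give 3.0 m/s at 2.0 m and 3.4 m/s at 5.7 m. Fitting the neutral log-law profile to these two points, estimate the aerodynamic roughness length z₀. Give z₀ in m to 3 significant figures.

z₀ ≈ 0.000776 m

Log law: V(z) ∝ ln(z/z₀). With r = V₁/V₂ = 3.0/3.4 = 0.88235,
r · ln(z₂/z₀) = ln(z₁/z₀) ⇒ ln z₀ = (ln z₁ − r·ln z₂)/(1 − r)
ln z₀ = (0.69315 − 0.88235×1.74047) / 0.11765 = -7.1617
z₀ = exp(-7.1617) = 0.0007757 m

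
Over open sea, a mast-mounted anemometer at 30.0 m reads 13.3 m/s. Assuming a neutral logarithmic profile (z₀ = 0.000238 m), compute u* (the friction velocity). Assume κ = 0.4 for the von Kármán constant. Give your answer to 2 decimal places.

u* ≈ 0.45 m/s

Log law: V(z) = (u*/κ) · ln(z/z₀) ⇒ u* = κ · V / ln(z/z₀)
u* = 0.4 × 13.3 / ln(30.0/0.000238) = 0.4 × 13.3 / 11.7444
   = 5.3200 / 11.7444 = 0.4530 m/s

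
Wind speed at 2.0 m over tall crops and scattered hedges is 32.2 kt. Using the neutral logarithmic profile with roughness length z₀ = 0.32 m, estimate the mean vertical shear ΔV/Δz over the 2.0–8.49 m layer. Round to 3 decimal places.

Log law: V₂ = V₁ · ln(z₂/z₀)/ln(z₁/z₀) = 32.2 × 3.2783/1.8326 = 57.6029 kt
ΔV/Δz = (57.6029 − 32.2)/(8.49 − 2.0) = 25.4029/6.4900 = 3.91416 kt/m

3.914 kt/m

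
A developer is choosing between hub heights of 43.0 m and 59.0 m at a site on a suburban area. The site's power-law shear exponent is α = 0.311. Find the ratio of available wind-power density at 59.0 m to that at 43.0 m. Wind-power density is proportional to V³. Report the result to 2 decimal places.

Speed ratio: V_B/V_A = (z_B/z_A)^α = (59.0/43.0)^0.311 = (1.3721)^0.311 = 1.10338
Power-density ratio: P_B/P_A = (V_B/V_A)³ = (1.10338)³ = 1.34332

1.34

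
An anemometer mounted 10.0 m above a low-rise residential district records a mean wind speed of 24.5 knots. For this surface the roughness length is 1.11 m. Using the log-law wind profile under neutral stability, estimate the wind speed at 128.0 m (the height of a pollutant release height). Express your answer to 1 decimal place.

Log law: V(z) ∝ ln(z/z₀), so V₂/V₁ = ln(z₂/z₀) / ln(z₁/z₀).
ln(128.0/1.11) = 4.7477, ln(10.0/1.11) = 2.1982
V₂ = 24.5 × 4.7477/2.1982 = 24.5 × 2.1598 = 52.9145 knots

52.9 knots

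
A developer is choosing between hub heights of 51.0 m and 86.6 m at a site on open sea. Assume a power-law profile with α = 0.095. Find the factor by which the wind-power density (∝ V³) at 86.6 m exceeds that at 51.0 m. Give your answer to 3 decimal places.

1.163

Speed ratio: V_B/V_A = (z_B/z_A)^α = (86.6/51.0)^0.095 = (1.6980)^0.095 = 1.05159
Power-density ratio: P_B/P_A = (V_B/V_A)³ = (1.05159)³ = 1.16288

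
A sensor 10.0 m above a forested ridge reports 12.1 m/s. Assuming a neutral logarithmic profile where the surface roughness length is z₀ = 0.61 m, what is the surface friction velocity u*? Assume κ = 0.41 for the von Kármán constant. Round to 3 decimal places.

u* ≈ 1.774 m/s

Log law: V(z) = (u*/κ) · ln(z/z₀) ⇒ u* = κ · V / ln(z/z₀)
u* = 0.41 × 12.1 / ln(10.0/0.61) = 0.41 × 12.1 / 2.7969
   = 4.9610 / 2.7969 = 1.7738 m/s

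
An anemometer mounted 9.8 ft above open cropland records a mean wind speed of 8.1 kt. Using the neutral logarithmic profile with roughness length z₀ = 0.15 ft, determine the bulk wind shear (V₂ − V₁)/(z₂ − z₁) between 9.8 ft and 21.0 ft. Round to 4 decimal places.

0.1319 kt/ft

Log law: V₂ = V₁ · ln(z₂/z₀)/ln(z₁/z₀) = 8.1 × 4.9416/4.1795 = 9.5771 kt
ΔV/Δz = (9.5771 − 8.1)/(21.0 − 9.8) = 1.4771/11.2000 = 0.13188 kt/ft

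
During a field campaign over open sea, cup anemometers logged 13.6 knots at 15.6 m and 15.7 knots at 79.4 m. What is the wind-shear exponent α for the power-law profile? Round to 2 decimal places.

Power law: V₂/V₁ = (z₂/z₁)^α ⇒ α = ln(V₂/V₁) / ln(z₂/z₁)
α = ln(15.7/13.6) / ln(79.4/15.6) = ln(1.1544) / ln(5.0897)
  = 0.14359 / 1.62723 = 0.08824

α ≈ 0.09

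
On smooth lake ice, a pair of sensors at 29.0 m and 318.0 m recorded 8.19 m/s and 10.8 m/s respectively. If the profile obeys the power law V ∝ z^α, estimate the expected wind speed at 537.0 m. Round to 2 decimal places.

11.47 m/s

First find α: α = ln(V₂/V₁)/ln(z₂/z₁) = ln(10.8/8.19)/ln(318.0/29.0) = 0.27663/2.39476 = 0.1155
Extrapolate from 318.0 m to 537.0 m: V₃ = 10.8 × (537.0/318.0)^0.1155 = 10.8 × 1.0624 = 11.4738 m/s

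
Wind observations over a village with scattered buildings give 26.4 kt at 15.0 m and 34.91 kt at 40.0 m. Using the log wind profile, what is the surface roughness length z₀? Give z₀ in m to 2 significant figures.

z₀ ≈ 0.72 m

Log law: V(z) ∝ ln(z/z₀). With r = V₁/V₂ = 26.4/34.91 = 0.75623,
r · ln(z₂/z₀) = ln(z₁/z₀) ⇒ ln z₀ = (ln z₁ − r·ln z₂)/(1 − r)
ln z₀ = (2.70805 − 0.75623×3.68888) / 0.24377 = -0.3347
z₀ = exp(-0.3347) = 0.7155 m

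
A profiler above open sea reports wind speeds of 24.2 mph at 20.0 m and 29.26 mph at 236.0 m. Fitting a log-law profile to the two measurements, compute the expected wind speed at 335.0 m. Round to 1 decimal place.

Log law: V ∝ ln(z/z₀). From the pair, with r = V₁/V₂ = 0.82707,
ln z₀ = (ln z₁ − r·ln z₂)/(1 − r) = (2.9957 − 0.82707×5.4638)/0.17293 = -8.8082 → z₀ = 0.0001495 m
V₃ = V₁ · ln(z₃/z₀)/ln(z₁/z₀) = 24.2 × 14.6224/11.8040 = 29.9782 mph

30.0 mph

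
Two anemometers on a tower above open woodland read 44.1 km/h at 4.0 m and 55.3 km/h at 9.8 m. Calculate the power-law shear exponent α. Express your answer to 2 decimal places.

α ≈ 0.25

Power law: V₂/V₁ = (z₂/z₁)^α ⇒ α = ln(V₂/V₁) / ln(z₂/z₁)
α = ln(55.3/44.1) / ln(9.8/4.0) = ln(1.2540) / ln(2.4500)
  = 0.22631 / 0.89609 = 0.25256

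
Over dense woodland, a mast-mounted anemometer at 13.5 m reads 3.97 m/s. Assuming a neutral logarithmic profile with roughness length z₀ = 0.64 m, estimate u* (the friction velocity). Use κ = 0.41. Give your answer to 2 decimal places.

u* ≈ 0.53 m/s

Log law: V(z) = (u*/κ) · ln(z/z₀) ⇒ u* = κ · V / ln(z/z₀)
u* = 0.41 × 3.97 / ln(13.5/0.64) = 0.41 × 3.97 / 3.0490
   = 1.6277 / 3.0490 = 0.5339 m/s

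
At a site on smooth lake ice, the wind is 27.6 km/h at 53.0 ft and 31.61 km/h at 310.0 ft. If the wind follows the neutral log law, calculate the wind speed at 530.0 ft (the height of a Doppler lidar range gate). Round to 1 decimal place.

32.8 km/h

Log law: V ∝ ln(z/z₀). From the pair, with r = V₁/V₂ = 0.87314,
ln z₀ = (ln z₁ − r·ln z₂)/(1 − r) = (3.9703 − 0.87314×5.7366)/0.12686 = -8.1867 → z₀ = 0.0002783 ft
V₃ = V₁ · ln(z₃/z₀)/ln(z₁/z₀) = 27.6 × 14.4595/12.1569 = 32.8276 km/h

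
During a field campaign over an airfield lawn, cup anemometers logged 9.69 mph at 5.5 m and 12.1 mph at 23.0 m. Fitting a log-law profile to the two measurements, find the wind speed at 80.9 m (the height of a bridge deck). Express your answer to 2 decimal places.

Log law: V ∝ ln(z/z₀). From the pair, with r = V₁/V₂ = 0.80083,
ln z₀ = (ln z₁ − r·ln z₂)/(1 − r) = (1.7047 − 0.80083×3.1355)/0.19917 = -4.0479 → z₀ = 0.01746 m
V₃ = V₁ · ln(z₃/z₀)/ln(z₁/z₀) = 9.69 × 8.4411/5.7527 = 14.2185 mph

14.22 mph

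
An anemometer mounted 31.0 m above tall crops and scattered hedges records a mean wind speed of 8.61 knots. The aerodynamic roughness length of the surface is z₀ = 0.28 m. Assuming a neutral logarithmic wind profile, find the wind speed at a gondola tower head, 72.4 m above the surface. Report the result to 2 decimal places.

10.16 knots

Log law: V(z) ∝ ln(z/z₀), so V₂/V₁ = ln(z₂/z₀) / ln(z₁/z₀).
ln(72.4/0.28) = 5.5552, ln(31.0/0.28) = 4.7070
V₂ = 8.61 × 5.5552/4.7070 = 8.61 × 1.1802 = 10.1616 knots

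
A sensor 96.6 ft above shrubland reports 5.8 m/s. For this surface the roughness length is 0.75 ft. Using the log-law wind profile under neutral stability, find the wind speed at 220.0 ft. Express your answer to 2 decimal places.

6.78 m/s

Log law: V(z) ∝ ln(z/z₀), so V₂/V₁ = ln(z₂/z₀) / ln(z₁/z₀).
ln(220.0/0.75) = 5.6813, ln(96.6/0.75) = 4.8583
V₂ = 5.8 × 5.6813/4.8583 = 5.8 × 1.1694 = 6.7826 m/s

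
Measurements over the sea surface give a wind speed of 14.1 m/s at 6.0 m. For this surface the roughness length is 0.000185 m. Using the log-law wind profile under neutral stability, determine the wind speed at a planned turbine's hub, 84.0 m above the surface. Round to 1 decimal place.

Log law: V(z) ∝ ln(z/z₀), so V₂/V₁ = ln(z₂/z₀) / ln(z₁/z₀).
ln(84.0/0.000185) = 13.0260, ln(6.0/0.000185) = 10.3869
V₂ = 14.1 × 13.0260/10.3869 = 14.1 × 1.2541 = 17.6825 m/s

17.7 m/s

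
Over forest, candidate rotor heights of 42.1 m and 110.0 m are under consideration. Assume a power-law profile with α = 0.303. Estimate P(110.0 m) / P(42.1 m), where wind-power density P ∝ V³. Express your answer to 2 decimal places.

Speed ratio: V_B/V_A = (z_B/z_A)^α = (110.0/42.1)^0.303 = (2.6128)^0.303 = 1.33778
Power-density ratio: P_B/P_A = (V_B/V_A)³ = (1.33778)³ = 2.39416

2.39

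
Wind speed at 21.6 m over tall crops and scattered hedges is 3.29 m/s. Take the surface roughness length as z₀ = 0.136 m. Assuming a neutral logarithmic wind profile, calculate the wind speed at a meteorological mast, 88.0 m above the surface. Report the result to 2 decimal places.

Log law: V(z) ∝ ln(z/z₀), so V₂/V₁ = ln(z₂/z₀) / ln(z₁/z₀).
ln(88.0/0.136) = 6.4724, ln(21.6/0.136) = 5.0678
V₂ = 3.29 × 6.4724/5.0678 = 3.29 × 1.2772 = 4.2019 m/s

4.20 m/s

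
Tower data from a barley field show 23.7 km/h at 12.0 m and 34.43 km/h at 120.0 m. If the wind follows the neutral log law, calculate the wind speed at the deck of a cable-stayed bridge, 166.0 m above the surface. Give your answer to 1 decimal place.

Log law: V ∝ ln(z/z₀). From the pair, with r = V₁/V₂ = 0.68835,
ln z₀ = (ln z₁ − r·ln z₂)/(1 − r) = (2.4849 − 0.68835×4.7875)/0.31165 = -2.6010 → z₀ = 0.07420 m
V₃ = V₁ · ln(z₃/z₀)/ln(z₁/z₀) = 23.7 × 7.7129/5.0859 = 35.9421 km/h

35.9 km/h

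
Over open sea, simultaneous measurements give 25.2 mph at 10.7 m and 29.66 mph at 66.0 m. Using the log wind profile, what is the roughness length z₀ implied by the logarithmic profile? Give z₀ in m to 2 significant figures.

Log law: V(z) ∝ ln(z/z₀). With r = V₁/V₂ = 25.2/29.66 = 0.84963,
r · ln(z₂/z₀) = ln(z₁/z₀) ⇒ ln z₀ = (ln z₁ − r·ln z₂)/(1 − r)
ln z₀ = (2.37024 − 0.84963×4.18965) / 0.15037 = -7.9098
z₀ = exp(-7.9098) = 0.0003671 m

z₀ ≈ 0.00037 m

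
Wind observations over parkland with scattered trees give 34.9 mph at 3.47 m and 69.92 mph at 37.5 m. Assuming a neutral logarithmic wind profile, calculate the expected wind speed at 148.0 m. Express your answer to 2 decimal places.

Log law: V ∝ ln(z/z₀). From the pair, with r = V₁/V₂ = 0.49914,
ln z₀ = (ln z₁ − r·ln z₂)/(1 − r) = (1.2442 − 0.49914×3.6243)/0.50086 = -1.1279 → z₀ = 0.3237 m
V₃ = V₁ · ln(z₃/z₀)/ln(z₁/z₀) = 34.9 × 6.1251/2.3720 = 90.1192 mph

90.12 mph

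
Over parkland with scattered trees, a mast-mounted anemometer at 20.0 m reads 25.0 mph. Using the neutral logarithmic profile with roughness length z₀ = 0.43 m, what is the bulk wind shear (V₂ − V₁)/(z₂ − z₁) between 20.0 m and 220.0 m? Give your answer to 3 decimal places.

0.078 mph/m

Log law: V₂ = V₁ · ln(z₂/z₀)/ln(z₁/z₀) = 25.0 × 6.2376/3.8397 = 40.6125 mph
ΔV/Δz = (40.6125 − 25.0)/(220.0 − 20.0) = 15.6125/200.0000 = 0.07806 mph/m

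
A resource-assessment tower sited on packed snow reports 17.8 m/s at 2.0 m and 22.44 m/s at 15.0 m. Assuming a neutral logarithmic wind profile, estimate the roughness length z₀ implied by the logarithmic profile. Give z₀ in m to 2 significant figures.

Log law: V(z) ∝ ln(z/z₀). With r = V₁/V₂ = 17.8/22.44 = 0.79323,
r · ln(z₂/z₀) = ln(z₁/z₀) ⇒ ln z₀ = (ln z₁ − r·ln z₂)/(1 − r)
ln z₀ = (0.69315 − 0.79323×2.70805) / 0.20677 = -7.0364
z₀ = exp(-7.0364) = 0.0008793 m

z₀ ≈ 0.00088 m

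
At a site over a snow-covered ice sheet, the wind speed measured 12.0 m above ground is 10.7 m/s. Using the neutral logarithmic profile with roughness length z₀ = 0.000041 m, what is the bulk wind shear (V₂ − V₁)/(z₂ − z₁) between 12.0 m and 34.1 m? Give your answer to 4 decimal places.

Log law: V₂ = V₁ · ln(z₂/z₀)/ln(z₁/z₀) = 10.7 × 13.6312/12.5868 = 11.5878 m/s
ΔV/Δz = (11.5878 − 10.7)/(34.1 − 12.0) = 0.8878/22.1000 = 0.04017 m/s/m

0.0402 m/s/m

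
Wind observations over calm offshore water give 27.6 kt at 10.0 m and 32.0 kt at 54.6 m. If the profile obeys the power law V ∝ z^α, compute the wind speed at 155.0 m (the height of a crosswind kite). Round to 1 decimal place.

First find α: α = ln(V₂/V₁)/ln(z₂/z₁) = ln(32.0/27.6)/ln(54.6/10.0) = 0.14792/1.69745 = 0.0871
Extrapolate from 54.6 m to 155.0 m: V₃ = 32.0 × (155.0/54.6)^0.0871 = 32.0 × 1.0952 = 35.0459 kt

35.0 kt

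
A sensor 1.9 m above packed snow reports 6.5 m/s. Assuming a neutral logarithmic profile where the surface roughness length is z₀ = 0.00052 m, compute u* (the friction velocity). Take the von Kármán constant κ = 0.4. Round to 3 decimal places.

Log law: V(z) = (u*/κ) · ln(z/z₀) ⇒ u* = κ · V / ln(z/z₀)
u* = 0.4 × 6.5 / ln(1.9/0.00052) = 0.4 × 6.5 / 8.2035
   = 2.6000 / 8.2035 = 0.3169 m/s

u* ≈ 0.317 m/s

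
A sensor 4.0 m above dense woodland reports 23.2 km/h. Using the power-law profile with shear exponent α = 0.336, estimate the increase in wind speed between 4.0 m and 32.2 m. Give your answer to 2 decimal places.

23.56 km/h

Power law: V₂ = V₁ · (z₂/z₁)^α = 23.2 × (8.0500)^0.336 = 46.7558 km/h
ΔV = 46.7558 − 23.2 = 23.5558 km/h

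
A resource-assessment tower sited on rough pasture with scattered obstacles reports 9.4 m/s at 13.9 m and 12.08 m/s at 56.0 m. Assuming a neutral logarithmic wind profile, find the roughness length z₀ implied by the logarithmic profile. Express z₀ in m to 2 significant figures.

Log law: V(z) ∝ ln(z/z₀). With r = V₁/V₂ = 9.4/12.08 = 0.77815,
r · ln(z₂/z₀) = ln(z₁/z₀) ⇒ ln z₀ = (ln z₁ − r·ln z₂)/(1 − r)
ln z₀ = (2.63189 − 0.77815×4.02535) / 0.22185 = -2.2556
z₀ = exp(-2.2556) = 0.1048 m

z₀ ≈ 0.10 m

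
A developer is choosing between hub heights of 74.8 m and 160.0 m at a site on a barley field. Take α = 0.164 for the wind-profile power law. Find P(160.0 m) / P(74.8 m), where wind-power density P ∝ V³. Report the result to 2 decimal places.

1.45

Speed ratio: V_B/V_A = (z_B/z_A)^α = (160.0/74.8)^0.164 = (2.1390)^0.164 = 1.13281
Power-density ratio: P_B/P_A = (V_B/V_A)³ = (1.13281)³ = 1.45368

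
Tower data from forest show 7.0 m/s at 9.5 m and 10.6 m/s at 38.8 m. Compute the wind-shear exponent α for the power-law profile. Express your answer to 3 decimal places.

Power law: V₂/V₁ = (z₂/z₁)^α ⇒ α = ln(V₂/V₁) / ln(z₂/z₁)
α = ln(10.6/7.0) / ln(38.8/9.5) = ln(1.5143) / ln(4.0842)
  = 0.41494 / 1.40713 = 0.29489

α ≈ 0.295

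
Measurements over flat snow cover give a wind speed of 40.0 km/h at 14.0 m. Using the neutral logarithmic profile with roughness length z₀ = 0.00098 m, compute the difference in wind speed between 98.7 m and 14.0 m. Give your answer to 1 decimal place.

Log law: V₂ = V₁ · ln(z₂/z₀)/ln(z₁/z₀) = 40.0 × 11.5200/9.5670 = 48.1657 km/h
ΔV = 48.1657 − 40.0 = 8.1657 km/h

8.2 km/h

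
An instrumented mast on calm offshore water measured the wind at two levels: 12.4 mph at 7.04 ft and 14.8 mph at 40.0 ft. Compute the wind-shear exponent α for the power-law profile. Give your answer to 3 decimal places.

α ≈ 0.102

Power law: V₂/V₁ = (z₂/z₁)^α ⇒ α = ln(V₂/V₁) / ln(z₂/z₁)
α = ln(14.8/12.4) / ln(40.0/7.04) = ln(1.1935) / ln(5.6818)
  = 0.17693 / 1.73727 = 0.10184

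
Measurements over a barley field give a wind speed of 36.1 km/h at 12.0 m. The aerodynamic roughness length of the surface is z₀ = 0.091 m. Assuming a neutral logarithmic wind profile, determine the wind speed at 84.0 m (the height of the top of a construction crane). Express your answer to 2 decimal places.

50.49 km/h

Log law: V(z) ∝ ln(z/z₀), so V₂/V₁ = ln(z₂/z₀) / ln(z₁/z₀).
ln(84.0/0.091) = 6.8277, ln(12.0/0.091) = 4.8818
V₂ = 36.1 × 6.8277/4.8818 = 36.1 × 1.3986 = 50.4896 km/h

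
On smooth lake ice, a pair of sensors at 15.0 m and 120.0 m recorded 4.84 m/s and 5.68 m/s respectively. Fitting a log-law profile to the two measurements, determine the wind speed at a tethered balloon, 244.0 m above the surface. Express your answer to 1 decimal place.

6.0 m/s

Log law: V ∝ ln(z/z₀). From the pair, with r = V₁/V₂ = 0.85211,
ln z₀ = (ln z₁ − r·ln z₂)/(1 − r) = (2.7081 − 0.85211×4.7875)/0.14789 = -9.2735 → z₀ = 0.00009388 m
V₃ = V₁ · ln(z₃/z₀)/ln(z₁/z₀) = 4.84 × 14.7707/11.9815 = 5.9667 m/s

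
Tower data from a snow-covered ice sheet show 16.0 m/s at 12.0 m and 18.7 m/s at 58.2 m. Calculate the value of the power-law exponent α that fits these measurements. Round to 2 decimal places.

α ≈ 0.10

Power law: V₂/V₁ = (z₂/z₁)^α ⇒ α = ln(V₂/V₁) / ln(z₂/z₁)
α = ln(18.7/16.0) / ln(58.2/12.0) = ln(1.1687) / ln(4.8500)
  = 0.15593 / 1.57898 = 0.09876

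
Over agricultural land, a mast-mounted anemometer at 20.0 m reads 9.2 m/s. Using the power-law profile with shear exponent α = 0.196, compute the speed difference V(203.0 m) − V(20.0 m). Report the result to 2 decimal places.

5.29 m/s

Power law: V₂ = V₁ · (z₂/z₁)^α = 9.2 × (10.1500)^0.196 = 14.4896 m/s
ΔV = 14.4896 − 9.2 = 5.2896 m/s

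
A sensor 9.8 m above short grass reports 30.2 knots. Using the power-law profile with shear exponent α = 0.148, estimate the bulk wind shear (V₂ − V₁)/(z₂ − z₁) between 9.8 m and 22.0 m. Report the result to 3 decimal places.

0.315 knots/m

Power law: V₂ = V₁ · (z₂/z₁)^α = 30.2 × (2.2449)^0.148 = 34.0396 knots
ΔV/Δz = (34.0396 − 30.2)/(22.0 − 9.8) = 3.8396/12.2000 = 0.31472 knots/m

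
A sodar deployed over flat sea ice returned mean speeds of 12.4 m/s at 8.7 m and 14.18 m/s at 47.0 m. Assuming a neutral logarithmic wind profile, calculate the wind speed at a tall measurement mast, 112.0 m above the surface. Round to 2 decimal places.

15.10 m/s

Log law: V ∝ ln(z/z₀). From the pair, with r = V₁/V₂ = 0.87447,
ln z₀ = (ln z₁ − r·ln z₂)/(1 − r) = (2.1633 − 0.87447×3.8501)/0.12553 = -9.5876 → z₀ = 0.00006857 m
V₃ = V₁ · ln(z₃/z₀)/ln(z₁/z₀) = 12.4 × 14.3061/11.7509 = 15.0963 m/s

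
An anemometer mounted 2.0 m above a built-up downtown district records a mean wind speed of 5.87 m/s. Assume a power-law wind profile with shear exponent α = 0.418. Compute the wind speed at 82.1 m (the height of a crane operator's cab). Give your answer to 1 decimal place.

27.7 m/s

Power-law profile: V₂ = V₁ · (z₂/z₁)^α
V₂ = 5.87 × (82.1/2.0)^0.418 = 5.87 × (41.0500)^0.418
    = 5.87 × 4.7246 = 27.7334 m/s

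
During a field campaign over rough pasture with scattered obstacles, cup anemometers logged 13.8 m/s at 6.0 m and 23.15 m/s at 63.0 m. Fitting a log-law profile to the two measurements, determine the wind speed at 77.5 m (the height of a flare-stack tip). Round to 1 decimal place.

Log law: V ∝ ln(z/z₀). From the pair, with r = V₁/V₂ = 0.59611,
ln z₀ = (ln z₁ − r·ln z₂)/(1 − r) = (1.7918 − 0.59611×4.1431)/0.40389 = -1.6787 → z₀ = 0.1866 m
V₃ = V₁ · ln(z₃/z₀)/ln(z₁/z₀) = 13.8 × 6.0290/3.4705 = 23.9737 m/s

24.0 m/s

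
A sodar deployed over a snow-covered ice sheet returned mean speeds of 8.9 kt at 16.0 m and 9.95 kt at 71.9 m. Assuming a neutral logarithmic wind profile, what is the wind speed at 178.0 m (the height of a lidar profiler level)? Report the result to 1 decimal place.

10.6 kt

Log law: V ∝ ln(z/z₀). From the pair, with r = V₁/V₂ = 0.89447,
ln z₀ = (ln z₁ − r·ln z₂)/(1 − r) = (2.7726 − 0.89447×4.2753)/0.10553 = -9.9645 → z₀ = 0.00004704 m
V₃ = V₁ · ln(z₃/z₀)/ln(z₁/z₀) = 8.9 × 15.1463/12.7371 = 10.5834 kt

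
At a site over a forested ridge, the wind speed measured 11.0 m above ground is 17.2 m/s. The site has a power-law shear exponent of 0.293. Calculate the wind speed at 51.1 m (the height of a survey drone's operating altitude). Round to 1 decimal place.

Power-law profile: V₂ = V₁ · (z₂/z₁)^α
V₂ = 17.2 × (51.1/11.0)^0.293 = 17.2 × (4.6455)^0.293
    = 17.2 × 1.5683 = 26.9754 m/s

27.0 m/s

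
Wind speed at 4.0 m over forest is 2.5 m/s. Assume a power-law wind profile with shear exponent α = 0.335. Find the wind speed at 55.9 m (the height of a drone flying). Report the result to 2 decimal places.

6.05 m/s

Power-law profile: V₂ = V₁ · (z₂/z₁)^α
V₂ = 2.5 × (55.9/4.0)^0.335 = 2.5 × (13.9750)^0.335
    = 2.5 × 2.4193 = 6.0483 m/s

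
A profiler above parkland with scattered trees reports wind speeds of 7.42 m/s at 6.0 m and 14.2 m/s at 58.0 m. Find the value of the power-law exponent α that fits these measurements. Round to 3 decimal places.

Power law: V₂/V₁ = (z₂/z₁)^α ⇒ α = ln(V₂/V₁) / ln(z₂/z₁)
α = ln(14.2/7.42) / ln(58.0/6.0) = ln(1.9137) / ln(9.6667)
  = 0.64906 / 2.26868 = 0.28610

α ≈ 0.286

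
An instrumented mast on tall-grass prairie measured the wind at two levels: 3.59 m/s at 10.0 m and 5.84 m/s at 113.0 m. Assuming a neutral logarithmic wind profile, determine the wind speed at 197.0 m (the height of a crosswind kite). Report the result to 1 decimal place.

6.4 m/s

Log law: V ∝ ln(z/z₀). From the pair, with r = V₁/V₂ = 0.61473,
ln z₀ = (ln z₁ − r·ln z₂)/(1 − r) = (2.3026 − 0.61473×4.7274)/0.38527 = -1.5663 → z₀ = 0.2088 m
V₃ = V₁ · ln(z₃/z₀)/ln(z₁/z₀) = 3.59 × 6.8495/3.8689 = 6.3557 m/s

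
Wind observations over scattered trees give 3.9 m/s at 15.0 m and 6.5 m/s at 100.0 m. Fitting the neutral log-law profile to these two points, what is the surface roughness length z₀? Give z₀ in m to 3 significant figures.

z₀ ≈ 0.871 m

Log law: V(z) ∝ ln(z/z₀). With r = V₁/V₂ = 3.9/6.5 = 0.60000,
r · ln(z₂/z₀) = ln(z₁/z₀) ⇒ ln z₀ = (ln z₁ − r·ln z₂)/(1 − r)
ln z₀ = (2.70805 − 0.60000×4.60517) / 0.40000 = -0.1376
z₀ = exp(-0.1376) = 0.8714 m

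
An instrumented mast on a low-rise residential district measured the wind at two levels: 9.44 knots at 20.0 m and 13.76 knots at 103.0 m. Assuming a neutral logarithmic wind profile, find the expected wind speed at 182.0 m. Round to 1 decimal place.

15.3 knots

Log law: V ∝ ln(z/z₀). From the pair, with r = V₁/V₂ = 0.68605,
ln z₀ = (ln z₁ − r·ln z₂)/(1 − r) = (2.9957 − 0.68605×4.6347)/0.31395 = -0.5858 → z₀ = 0.5567 m
V₃ = V₁ · ln(z₃/z₀)/ln(z₁/z₀) = 9.44 × 5.7898/3.5815 = 15.2605 knots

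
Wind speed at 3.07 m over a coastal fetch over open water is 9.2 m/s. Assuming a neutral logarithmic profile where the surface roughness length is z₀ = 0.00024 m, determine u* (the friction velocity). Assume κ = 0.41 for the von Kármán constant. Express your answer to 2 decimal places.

Log law: V(z) = (u*/κ) · ln(z/z₀) ⇒ u* = κ · V / ln(z/z₀)
u* = 0.41 × 9.2 / ln(3.07/0.00024) = 0.41 × 9.2 / 9.4565
   = 3.7720 / 9.4565 = 0.3989 m/s

u* ≈ 0.40 m/s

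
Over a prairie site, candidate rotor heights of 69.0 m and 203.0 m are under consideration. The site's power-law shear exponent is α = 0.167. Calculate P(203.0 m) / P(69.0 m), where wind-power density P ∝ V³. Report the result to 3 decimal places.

1.717

Speed ratio: V_B/V_A = (z_B/z_A)^α = (203.0/69.0)^0.167 = (2.9420)^0.167 = 1.19747
Power-density ratio: P_B/P_A = (V_B/V_A)³ = (1.19747)³ = 1.71709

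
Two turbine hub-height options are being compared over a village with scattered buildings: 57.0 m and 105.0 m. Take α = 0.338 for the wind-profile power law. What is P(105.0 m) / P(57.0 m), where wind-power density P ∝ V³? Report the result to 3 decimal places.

Speed ratio: V_B/V_A = (z_B/z_A)^α = (105.0/57.0)^0.338 = (1.8421)^0.338 = 1.22935
Power-density ratio: P_B/P_A = (V_B/V_A)³ = (1.22935)³ = 1.85793

1.858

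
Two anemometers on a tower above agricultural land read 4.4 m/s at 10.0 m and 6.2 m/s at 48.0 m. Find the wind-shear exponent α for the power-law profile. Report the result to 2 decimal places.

Power law: V₂/V₁ = (z₂/z₁)^α ⇒ α = ln(V₂/V₁) / ln(z₂/z₁)
α = ln(6.2/4.4) / ln(48.0/10.0) = ln(1.4091) / ln(4.8000)
  = 0.34294 / 1.56862 = 0.21863

α ≈ 0.22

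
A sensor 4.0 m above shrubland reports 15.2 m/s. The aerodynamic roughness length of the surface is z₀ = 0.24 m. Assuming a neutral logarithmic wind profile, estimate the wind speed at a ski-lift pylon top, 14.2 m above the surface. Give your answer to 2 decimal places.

Log law: V(z) ∝ ln(z/z₀), so V₂/V₁ = ln(z₂/z₀) / ln(z₁/z₀).
ln(14.2/0.24) = 4.0804, ln(4.0/0.24) = 2.8134
V₂ = 15.2 × 4.0804/2.8134 = 15.2 × 1.4503 = 22.0449 m/s

22.04 m/s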